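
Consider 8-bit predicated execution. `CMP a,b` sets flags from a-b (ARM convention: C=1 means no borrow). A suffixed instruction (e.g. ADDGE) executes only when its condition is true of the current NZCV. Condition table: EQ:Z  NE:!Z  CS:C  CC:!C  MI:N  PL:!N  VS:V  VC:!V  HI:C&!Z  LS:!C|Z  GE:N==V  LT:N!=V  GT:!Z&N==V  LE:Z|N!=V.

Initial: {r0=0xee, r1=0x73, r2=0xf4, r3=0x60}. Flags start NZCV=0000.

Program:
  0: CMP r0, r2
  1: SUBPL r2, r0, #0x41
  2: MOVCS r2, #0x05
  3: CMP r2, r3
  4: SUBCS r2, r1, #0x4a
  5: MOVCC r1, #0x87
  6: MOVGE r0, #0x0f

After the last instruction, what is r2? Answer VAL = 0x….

[0] flags=1000 → (cmp)
[1] flags=1000 PL?F → skip
[2] flags=1000 CS?F → skip
[3] flags=1010 → (cmp)
[4] flags=1010 CS?T → r2=0x29
[5] flags=1010 CC?F → skip
[6] flags=1010 GE?F → skip

VAL = 0x29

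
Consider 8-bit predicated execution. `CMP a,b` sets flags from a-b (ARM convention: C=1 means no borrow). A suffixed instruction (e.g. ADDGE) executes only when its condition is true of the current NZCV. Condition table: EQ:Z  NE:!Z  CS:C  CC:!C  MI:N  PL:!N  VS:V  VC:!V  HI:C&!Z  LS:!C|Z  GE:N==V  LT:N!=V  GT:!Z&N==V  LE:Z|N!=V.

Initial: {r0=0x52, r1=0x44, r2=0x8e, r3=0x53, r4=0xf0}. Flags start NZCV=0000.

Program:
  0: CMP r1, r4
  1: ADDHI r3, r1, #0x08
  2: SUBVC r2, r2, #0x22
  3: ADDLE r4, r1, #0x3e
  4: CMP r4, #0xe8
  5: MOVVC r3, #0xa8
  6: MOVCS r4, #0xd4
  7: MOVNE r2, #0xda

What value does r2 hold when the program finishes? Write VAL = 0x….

[0] flags=0000 → (cmp)
[1] flags=0000 HI?F → skip
[2] flags=0000 VC?T → r2=0x6c
[3] flags=0000 LE?F → skip
[4] flags=0010 → (cmp)
[5] flags=0010 VC?T → r3=0xa8
[6] flags=0010 CS?T → r4=0xd4
[7] flags=0010 NE?T → r2=0xda

VAL = 0xda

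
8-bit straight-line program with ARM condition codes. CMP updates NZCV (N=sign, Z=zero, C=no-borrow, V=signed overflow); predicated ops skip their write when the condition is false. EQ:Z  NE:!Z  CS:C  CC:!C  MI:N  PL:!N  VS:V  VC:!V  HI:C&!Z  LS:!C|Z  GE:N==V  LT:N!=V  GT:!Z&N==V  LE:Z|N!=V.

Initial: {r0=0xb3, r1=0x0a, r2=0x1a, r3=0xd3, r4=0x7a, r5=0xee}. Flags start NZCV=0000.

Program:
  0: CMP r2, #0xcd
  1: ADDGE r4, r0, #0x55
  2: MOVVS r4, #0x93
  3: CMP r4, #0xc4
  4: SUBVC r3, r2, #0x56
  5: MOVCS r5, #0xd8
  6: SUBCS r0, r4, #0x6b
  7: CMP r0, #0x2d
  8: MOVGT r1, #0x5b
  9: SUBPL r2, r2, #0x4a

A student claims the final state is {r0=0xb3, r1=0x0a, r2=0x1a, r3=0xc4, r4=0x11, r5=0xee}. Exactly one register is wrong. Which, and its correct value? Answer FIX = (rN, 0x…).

FIX = (r4, 0x08)

[0] flags=0000 → (cmp)
[1] flags=0000 GE?T → r4=0x08
[2] flags=0000 VS?F → skip
[3] flags=0000 → (cmp)
[4] flags=0000 VC?T → r3=0xc4
[5] flags=0000 CS?F → skip
[6] flags=0000 CS?F → skip
[7] flags=1010 → (cmp)
[8] flags=1010 GT?F → skip
[9] flags=1010 PL?F → skip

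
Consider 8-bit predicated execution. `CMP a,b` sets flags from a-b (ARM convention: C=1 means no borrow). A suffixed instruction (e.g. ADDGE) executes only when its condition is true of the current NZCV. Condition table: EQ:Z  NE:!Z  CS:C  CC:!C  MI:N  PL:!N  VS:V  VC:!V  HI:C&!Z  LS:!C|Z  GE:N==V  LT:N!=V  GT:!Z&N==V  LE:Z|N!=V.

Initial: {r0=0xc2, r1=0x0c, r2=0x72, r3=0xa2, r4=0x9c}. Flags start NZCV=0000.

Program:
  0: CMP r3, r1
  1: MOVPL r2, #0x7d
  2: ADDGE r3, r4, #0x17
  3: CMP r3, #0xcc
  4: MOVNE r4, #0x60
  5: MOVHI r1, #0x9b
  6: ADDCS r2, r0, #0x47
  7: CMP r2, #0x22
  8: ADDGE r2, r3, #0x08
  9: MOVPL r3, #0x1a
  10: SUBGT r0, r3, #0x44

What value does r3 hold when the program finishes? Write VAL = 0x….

VAL = 0x1a

[0] flags=1010 → (cmp)
[1] flags=1010 PL?F → skip
[2] flags=1010 GE?F → skip
[3] flags=1000 → (cmp)
[4] flags=1000 NE?T → r4=0x60
[5] flags=1000 HI?F → skip
[6] flags=1000 CS?F → skip
[7] flags=0010 → (cmp)
[8] flags=0010 GE?T → r2=0xaa
[9] flags=0010 PL?T → r3=0x1a
[10] flags=0010 GT?T → r0=0xd6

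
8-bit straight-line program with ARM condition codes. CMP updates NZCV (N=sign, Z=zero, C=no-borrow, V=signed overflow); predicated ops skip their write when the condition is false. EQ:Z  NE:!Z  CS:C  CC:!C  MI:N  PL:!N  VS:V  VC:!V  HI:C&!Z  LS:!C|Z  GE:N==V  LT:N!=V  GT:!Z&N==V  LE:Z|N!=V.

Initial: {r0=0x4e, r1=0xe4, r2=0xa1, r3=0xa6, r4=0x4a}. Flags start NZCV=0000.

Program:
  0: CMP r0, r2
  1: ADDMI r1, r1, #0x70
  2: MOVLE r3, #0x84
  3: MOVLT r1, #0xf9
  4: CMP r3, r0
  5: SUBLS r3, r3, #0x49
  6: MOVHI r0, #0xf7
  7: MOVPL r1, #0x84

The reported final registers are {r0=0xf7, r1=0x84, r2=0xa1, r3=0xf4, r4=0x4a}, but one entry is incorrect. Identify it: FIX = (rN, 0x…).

0: ✓ CMP  NZCV=1001
1: ✓ ADDMI  r1←0x54
2: · MOVLE
3: · MOVLT
4: ✓ CMP  NZCV=0011
5: · SUBLS
6: ✓ MOVHI  r0←0xf7
7: ✓ MOVPL  r1←0x84

FIX = (r3, 0xa6)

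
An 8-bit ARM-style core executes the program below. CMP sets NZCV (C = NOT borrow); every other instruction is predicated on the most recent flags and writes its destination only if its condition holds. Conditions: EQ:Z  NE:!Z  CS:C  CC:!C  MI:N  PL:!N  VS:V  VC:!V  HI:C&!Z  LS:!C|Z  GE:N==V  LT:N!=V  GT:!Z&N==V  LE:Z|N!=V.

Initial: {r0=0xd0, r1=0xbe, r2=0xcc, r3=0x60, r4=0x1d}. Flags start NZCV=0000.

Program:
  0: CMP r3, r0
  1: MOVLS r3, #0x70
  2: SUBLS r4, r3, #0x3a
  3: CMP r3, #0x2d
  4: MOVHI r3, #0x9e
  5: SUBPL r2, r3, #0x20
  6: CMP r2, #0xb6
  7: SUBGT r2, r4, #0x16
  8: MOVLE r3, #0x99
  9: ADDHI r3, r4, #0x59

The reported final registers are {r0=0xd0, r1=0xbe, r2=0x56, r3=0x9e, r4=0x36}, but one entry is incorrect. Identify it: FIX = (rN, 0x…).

FIX = (r2, 0x20)

0: ✓ CMP  NZCV=1001
1: ✓ MOVLS  r3←0x70
2: ✓ SUBLS  r4←0x36
3: ✓ CMP  NZCV=0010
4: ✓ MOVHI  r3←0x9e
5: ✓ SUBPL  r2←0x7e
6: ✓ CMP  NZCV=1001
7: ✓ SUBGT  r2←0x20
8: · MOVLE
9: · ADDHI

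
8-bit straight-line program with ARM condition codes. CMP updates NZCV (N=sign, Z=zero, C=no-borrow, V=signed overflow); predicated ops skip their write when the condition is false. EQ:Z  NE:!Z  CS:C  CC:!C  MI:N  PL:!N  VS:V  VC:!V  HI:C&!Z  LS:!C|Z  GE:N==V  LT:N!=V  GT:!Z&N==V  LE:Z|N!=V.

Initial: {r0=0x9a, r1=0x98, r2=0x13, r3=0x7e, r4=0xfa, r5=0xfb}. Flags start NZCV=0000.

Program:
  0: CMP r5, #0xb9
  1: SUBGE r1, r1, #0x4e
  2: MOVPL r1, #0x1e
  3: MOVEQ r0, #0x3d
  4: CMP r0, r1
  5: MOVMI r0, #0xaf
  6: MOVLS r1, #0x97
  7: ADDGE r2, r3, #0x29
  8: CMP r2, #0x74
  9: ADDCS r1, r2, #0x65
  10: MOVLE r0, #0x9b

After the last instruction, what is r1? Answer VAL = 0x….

0: ✓ CMP  NZCV=0010
1: ✓ SUBGE  r1←0x4a
2: ✓ MOVPL  r1←0x1e
3: · MOVEQ
4: ✓ CMP  NZCV=0011
5: · MOVMI
6: · MOVLS
7: · ADDGE
8: ✓ CMP  NZCV=1000
9: · ADDCS
10: ✓ MOVLE  r0←0x9b

VAL = 0x1e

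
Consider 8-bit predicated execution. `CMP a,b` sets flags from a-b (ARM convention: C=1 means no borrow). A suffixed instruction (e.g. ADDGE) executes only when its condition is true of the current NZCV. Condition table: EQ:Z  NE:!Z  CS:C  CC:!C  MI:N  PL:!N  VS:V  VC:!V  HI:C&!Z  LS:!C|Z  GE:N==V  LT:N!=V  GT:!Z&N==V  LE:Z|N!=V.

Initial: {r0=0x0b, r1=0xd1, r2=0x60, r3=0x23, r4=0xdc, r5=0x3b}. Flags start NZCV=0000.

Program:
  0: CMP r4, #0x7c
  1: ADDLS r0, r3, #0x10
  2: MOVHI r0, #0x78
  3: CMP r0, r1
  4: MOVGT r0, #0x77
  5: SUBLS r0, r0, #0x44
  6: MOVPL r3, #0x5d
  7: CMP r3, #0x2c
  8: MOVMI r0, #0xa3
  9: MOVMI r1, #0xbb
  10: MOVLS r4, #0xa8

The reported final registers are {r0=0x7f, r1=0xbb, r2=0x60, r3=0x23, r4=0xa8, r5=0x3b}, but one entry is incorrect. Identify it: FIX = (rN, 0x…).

FIX = (r0, 0xa3)

[0] flags=0011 → (cmp)
[1] flags=0011 LS?F → skip
[2] flags=0011 HI?T → r0=0x78
[3] flags=1001 → (cmp)
[4] flags=1001 GT?T → r0=0x77
[5] flags=1001 LS?T → r0=0x33
[6] flags=1001 PL?F → skip
[7] flags=1000 → (cmp)
[8] flags=1000 MI?T → r0=0xa3
[9] flags=1000 MI?T → r1=0xbb
[10] flags=1000 LS?T → r4=0xa8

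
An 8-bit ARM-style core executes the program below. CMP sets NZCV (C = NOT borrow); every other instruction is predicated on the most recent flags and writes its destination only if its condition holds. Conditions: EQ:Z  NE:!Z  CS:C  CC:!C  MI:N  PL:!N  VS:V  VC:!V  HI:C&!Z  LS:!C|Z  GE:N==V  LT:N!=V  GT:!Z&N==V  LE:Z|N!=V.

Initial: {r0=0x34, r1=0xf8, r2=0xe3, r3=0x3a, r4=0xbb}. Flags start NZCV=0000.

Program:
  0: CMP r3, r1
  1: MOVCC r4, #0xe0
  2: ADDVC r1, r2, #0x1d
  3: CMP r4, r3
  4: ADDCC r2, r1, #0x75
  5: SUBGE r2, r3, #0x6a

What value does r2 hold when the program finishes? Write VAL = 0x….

VAL = 0xe3

0: ✓ CMP  NZCV=0000
1: ✓ MOVCC  r4←0xe0
2: ✓ ADDVC  r1←0x00
3: ✓ CMP  NZCV=1010
4: · ADDCC
5: · SUBGE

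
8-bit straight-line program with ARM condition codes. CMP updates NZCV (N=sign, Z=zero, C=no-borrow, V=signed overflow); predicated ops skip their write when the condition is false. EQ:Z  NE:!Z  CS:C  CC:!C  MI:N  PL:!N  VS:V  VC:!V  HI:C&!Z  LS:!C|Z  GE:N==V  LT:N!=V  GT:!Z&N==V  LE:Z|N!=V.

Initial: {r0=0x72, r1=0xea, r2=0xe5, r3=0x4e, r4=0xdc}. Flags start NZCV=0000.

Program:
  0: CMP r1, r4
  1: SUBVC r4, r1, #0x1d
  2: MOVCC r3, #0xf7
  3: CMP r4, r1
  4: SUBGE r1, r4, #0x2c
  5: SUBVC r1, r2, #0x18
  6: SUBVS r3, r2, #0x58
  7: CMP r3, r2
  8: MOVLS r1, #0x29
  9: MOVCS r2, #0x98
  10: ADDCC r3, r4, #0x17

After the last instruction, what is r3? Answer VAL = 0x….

0: ✓ CMP  NZCV=0010
1: ✓ SUBVC  r4←0xcd
2: · MOVCC
3: ✓ CMP  NZCV=1000
4: · SUBGE
5: ✓ SUBVC  r1←0xcd
6: · SUBVS
7: ✓ CMP  NZCV=0000
8: ✓ MOVLS  r1←0x29
9: · MOVCS
10: ✓ ADDCC  r3←0xe4

VAL = 0xe4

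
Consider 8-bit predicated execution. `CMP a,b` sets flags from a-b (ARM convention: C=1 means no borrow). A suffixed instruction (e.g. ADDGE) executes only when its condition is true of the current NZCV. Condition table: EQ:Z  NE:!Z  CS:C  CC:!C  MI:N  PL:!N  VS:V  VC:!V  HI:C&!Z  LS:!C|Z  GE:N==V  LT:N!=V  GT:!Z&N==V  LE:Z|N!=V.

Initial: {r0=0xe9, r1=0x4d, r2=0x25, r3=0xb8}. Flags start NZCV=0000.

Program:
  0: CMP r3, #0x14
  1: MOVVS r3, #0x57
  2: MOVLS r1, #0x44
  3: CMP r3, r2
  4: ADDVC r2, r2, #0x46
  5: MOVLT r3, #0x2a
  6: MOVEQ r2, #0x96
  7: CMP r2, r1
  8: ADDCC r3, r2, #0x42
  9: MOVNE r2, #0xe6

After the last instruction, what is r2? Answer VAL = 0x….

VAL = 0xe6

[0] flags=1010 → (cmp)
[1] flags=1010 VS?F → skip
[2] flags=1010 LS?F → skip
[3] flags=1010 → (cmp)
[4] flags=1010 VC?T → r2=0x6b
[5] flags=1010 LT?T → r3=0x2a
[6] flags=1010 EQ?F → skip
[7] flags=0010 → (cmp)
[8] flags=0010 CC?F → skip
[9] flags=0010 NE?T → r2=0xe6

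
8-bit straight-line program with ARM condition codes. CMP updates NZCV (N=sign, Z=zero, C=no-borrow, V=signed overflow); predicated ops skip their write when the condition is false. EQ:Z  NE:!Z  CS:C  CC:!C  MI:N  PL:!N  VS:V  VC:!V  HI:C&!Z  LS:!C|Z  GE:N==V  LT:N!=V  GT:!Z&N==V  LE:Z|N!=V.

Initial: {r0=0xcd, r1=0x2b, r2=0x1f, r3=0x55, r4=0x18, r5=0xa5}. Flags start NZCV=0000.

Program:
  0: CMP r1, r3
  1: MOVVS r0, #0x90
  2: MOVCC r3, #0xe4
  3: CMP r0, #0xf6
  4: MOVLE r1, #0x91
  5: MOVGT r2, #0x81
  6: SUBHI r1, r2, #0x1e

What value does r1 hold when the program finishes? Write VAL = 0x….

0: ✓ CMP  NZCV=1000
1: · MOVVS
2: ✓ MOVCC  r3←0xe4
3: ✓ CMP  NZCV=1000
4: ✓ MOVLE  r1←0x91
5: · MOVGT
6: · SUBHI

VAL = 0x91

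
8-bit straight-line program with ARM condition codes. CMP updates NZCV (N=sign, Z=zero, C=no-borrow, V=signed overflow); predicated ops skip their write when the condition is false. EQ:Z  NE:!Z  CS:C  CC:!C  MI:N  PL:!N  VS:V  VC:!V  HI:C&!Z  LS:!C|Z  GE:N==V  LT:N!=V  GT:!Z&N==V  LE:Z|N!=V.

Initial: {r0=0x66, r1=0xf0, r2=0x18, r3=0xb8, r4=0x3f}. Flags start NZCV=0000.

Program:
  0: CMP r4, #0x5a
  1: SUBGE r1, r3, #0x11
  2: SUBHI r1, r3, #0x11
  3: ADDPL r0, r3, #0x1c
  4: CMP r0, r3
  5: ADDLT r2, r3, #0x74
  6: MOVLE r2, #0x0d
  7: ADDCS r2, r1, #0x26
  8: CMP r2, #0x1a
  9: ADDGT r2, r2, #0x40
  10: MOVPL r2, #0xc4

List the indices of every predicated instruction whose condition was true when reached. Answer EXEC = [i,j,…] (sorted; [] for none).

0: ✓ CMP  NZCV=1000
1: · SUBGE
2: · SUBHI
3: · ADDPL
4: ✓ CMP  NZCV=1001
5: · ADDLT
6: · MOVLE
7: · ADDCS
8: ✓ CMP  NZCV=1000
9: · ADDGT
10: · MOVPL

EXEC = []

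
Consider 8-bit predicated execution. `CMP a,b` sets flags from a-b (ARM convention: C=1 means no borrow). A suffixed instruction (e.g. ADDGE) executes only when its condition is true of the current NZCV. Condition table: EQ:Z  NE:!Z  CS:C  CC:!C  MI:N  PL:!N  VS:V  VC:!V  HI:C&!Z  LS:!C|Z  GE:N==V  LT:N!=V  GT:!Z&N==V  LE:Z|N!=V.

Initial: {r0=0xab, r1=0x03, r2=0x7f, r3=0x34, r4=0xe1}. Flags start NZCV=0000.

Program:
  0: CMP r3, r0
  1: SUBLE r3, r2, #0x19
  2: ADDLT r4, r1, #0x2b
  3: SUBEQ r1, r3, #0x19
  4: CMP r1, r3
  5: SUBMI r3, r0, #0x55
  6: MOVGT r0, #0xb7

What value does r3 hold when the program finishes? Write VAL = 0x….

[0] flags=1001 → (cmp)
[1] flags=1001 LE?F → skip
[2] flags=1001 LT?F → skip
[3] flags=1001 EQ?F → skip
[4] flags=1000 → (cmp)
[5] flags=1000 MI?T → r3=0x56
[6] flags=1000 GT?F → skip

VAL = 0x56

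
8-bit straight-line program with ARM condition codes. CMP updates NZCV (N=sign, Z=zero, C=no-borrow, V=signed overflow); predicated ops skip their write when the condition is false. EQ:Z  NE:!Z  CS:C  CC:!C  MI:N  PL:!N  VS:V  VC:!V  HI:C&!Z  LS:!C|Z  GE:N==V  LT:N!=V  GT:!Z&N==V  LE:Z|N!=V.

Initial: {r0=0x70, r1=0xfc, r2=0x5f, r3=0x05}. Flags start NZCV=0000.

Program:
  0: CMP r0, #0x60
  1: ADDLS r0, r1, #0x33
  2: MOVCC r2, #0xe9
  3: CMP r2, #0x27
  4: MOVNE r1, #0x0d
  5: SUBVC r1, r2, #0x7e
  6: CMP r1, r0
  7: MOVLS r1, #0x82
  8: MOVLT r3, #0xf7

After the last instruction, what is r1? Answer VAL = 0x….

VAL = 0xe1

0: ✓ CMP  NZCV=0010
1: · ADDLS
2: · MOVCC
3: ✓ CMP  NZCV=0010
4: ✓ MOVNE  r1←0x0d
5: ✓ SUBVC  r1←0xe1
6: ✓ CMP  NZCV=0011
7: · MOVLS
8: ✓ MOVLT  r3←0xf7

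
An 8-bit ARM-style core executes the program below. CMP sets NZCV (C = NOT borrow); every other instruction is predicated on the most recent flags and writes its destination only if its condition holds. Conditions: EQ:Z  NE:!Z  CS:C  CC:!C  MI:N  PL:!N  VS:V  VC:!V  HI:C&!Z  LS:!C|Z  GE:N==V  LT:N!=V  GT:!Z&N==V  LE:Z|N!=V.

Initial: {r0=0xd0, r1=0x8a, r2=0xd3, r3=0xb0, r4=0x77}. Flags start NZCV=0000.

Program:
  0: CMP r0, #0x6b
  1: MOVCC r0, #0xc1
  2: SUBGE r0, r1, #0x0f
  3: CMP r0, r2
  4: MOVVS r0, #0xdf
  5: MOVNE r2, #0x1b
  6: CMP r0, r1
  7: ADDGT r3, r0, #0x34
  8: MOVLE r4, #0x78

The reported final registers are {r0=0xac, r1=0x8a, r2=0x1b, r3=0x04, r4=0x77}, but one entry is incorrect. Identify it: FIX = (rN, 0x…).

FIX = (r0, 0xd0)

[0] flags=0011 → (cmp)
[1] flags=0011 CC?F → skip
[2] flags=0011 GE?F → skip
[3] flags=1000 → (cmp)
[4] flags=1000 VS?F → skip
[5] flags=1000 NE?T → r2=0x1b
[6] flags=0010 → (cmp)
[7] flags=0010 GT?T → r3=0x04
[8] flags=0010 LE?F → skip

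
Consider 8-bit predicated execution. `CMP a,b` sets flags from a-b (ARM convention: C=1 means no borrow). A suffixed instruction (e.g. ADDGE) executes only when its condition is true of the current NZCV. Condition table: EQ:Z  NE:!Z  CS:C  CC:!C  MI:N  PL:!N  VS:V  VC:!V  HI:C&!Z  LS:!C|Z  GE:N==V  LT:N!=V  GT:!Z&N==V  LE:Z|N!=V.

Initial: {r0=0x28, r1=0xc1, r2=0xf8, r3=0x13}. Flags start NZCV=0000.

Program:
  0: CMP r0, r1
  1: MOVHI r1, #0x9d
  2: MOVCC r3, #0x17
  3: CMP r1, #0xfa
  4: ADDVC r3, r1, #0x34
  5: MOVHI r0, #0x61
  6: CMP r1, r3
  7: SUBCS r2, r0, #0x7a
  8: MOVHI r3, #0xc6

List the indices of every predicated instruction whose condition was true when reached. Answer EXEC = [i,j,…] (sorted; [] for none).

EXEC = [2,4]

[0] flags=0000 → (cmp)
[1] flags=0000 HI?F → skip
[2] flags=0000 CC?T → r3=0x17
[3] flags=1000 → (cmp)
[4] flags=1000 VC?T → r3=0xf5
[5] flags=1000 HI?F → skip
[6] flags=1000 → (cmp)
[7] flags=1000 CS?F → skip
[8] flags=1000 HI?F → skip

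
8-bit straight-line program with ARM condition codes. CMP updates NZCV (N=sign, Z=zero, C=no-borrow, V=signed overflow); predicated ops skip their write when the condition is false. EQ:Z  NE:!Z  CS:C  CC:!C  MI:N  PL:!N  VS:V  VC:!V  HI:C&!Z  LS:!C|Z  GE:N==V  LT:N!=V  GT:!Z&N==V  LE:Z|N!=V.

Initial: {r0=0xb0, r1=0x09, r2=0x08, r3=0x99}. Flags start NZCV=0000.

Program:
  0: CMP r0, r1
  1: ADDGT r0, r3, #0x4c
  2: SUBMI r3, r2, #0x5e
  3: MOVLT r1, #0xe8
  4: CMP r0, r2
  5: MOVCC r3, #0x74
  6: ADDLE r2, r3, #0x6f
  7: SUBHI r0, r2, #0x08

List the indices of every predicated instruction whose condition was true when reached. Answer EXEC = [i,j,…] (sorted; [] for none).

EXEC = [2,3,6,7]

[0] flags=1010 → (cmp)
[1] flags=1010 GT?F → skip
[2] flags=1010 MI?T → r3=0xaa
[3] flags=1010 LT?T → r1=0xe8
[4] flags=1010 → (cmp)
[5] flags=1010 CC?F → skip
[6] flags=1010 LE?T → r2=0x19
[7] flags=1010 HI?T → r0=0x11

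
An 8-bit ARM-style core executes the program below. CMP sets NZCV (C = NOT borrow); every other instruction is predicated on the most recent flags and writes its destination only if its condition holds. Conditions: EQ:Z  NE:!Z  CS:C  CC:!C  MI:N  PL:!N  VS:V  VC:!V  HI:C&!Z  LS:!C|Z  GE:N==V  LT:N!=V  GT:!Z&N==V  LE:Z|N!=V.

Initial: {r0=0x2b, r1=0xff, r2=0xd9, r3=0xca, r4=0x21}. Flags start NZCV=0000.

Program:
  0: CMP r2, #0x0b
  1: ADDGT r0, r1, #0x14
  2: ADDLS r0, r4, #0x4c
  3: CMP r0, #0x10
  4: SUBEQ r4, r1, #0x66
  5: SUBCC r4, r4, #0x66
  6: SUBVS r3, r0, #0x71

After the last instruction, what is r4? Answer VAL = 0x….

[0] flags=1010 → (cmp)
[1] flags=1010 GT?F → skip
[2] flags=1010 LS?F → skip
[3] flags=0010 → (cmp)
[4] flags=0010 EQ?F → skip
[5] flags=0010 CC?F → skip
[6] flags=0010 VS?F → skip

VAL = 0x21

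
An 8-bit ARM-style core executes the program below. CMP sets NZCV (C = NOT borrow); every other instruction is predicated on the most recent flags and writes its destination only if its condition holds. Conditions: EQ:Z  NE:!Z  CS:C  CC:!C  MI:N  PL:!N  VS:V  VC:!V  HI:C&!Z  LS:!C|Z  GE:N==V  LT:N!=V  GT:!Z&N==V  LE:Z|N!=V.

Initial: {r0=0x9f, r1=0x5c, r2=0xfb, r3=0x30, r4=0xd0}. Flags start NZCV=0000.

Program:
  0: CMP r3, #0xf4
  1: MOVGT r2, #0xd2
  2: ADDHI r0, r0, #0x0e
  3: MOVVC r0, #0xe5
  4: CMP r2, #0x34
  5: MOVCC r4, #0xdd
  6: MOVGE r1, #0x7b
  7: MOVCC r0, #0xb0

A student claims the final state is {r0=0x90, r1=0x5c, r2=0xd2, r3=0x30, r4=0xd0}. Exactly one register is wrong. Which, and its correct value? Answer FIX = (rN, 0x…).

FIX = (r0, 0xe5)

[0] flags=0000 → (cmp)
[1] flags=0000 GT?T → r2=0xd2
[2] flags=0000 HI?F → skip
[3] flags=0000 VC?T → r0=0xe5
[4] flags=1010 → (cmp)
[5] flags=1010 CC?F → skip
[6] flags=1010 GE?F → skip
[7] flags=1010 CC?F → skip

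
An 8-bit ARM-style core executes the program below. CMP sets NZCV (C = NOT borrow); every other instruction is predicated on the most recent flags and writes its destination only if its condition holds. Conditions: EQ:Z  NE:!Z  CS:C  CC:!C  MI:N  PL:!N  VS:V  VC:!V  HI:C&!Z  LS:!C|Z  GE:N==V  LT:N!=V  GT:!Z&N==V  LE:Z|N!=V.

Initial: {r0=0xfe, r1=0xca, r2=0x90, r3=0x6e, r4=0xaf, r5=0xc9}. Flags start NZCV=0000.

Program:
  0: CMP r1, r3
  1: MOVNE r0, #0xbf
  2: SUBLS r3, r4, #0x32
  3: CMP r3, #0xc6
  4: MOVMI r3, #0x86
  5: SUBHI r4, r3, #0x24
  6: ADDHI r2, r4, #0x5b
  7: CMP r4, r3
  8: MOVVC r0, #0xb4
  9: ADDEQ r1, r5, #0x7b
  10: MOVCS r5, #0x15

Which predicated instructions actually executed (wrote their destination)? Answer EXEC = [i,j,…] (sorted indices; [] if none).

EXEC = [1,4,8,10]

[0] flags=0011 → (cmp)
[1] flags=0011 NE?T → r0=0xbf
[2] flags=0011 LS?F → skip
[3] flags=1001 → (cmp)
[4] flags=1001 MI?T → r3=0x86
[5] flags=1001 HI?F → skip
[6] flags=1001 HI?F → skip
[7] flags=0010 → (cmp)
[8] flags=0010 VC?T → r0=0xb4
[9] flags=0010 EQ?F → skip
[10] flags=0010 CS?T → r5=0x15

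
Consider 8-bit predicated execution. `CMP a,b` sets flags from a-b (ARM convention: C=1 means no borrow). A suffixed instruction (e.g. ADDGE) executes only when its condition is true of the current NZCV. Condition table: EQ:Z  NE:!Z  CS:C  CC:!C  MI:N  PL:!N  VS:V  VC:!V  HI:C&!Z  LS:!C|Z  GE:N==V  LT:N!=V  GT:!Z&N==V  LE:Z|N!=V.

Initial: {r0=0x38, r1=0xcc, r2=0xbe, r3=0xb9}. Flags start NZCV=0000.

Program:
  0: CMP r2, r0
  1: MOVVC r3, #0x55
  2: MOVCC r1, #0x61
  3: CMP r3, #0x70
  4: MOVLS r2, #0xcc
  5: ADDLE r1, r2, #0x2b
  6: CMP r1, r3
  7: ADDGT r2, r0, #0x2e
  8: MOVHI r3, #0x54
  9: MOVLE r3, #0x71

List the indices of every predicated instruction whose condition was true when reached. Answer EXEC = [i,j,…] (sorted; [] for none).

0: ✓ CMP  NZCV=1010
1: ✓ MOVVC  r3←0x55
2: · MOVCC
3: ✓ CMP  NZCV=1000
4: ✓ MOVLS  r2←0xcc
5: ✓ ADDLE  r1←0xf7
6: ✓ CMP  NZCV=1010
7: · ADDGT
8: ✓ MOVHI  r3←0x54
9: ✓ MOVLE  r3←0x71

EXEC = [1,4,5,8,9]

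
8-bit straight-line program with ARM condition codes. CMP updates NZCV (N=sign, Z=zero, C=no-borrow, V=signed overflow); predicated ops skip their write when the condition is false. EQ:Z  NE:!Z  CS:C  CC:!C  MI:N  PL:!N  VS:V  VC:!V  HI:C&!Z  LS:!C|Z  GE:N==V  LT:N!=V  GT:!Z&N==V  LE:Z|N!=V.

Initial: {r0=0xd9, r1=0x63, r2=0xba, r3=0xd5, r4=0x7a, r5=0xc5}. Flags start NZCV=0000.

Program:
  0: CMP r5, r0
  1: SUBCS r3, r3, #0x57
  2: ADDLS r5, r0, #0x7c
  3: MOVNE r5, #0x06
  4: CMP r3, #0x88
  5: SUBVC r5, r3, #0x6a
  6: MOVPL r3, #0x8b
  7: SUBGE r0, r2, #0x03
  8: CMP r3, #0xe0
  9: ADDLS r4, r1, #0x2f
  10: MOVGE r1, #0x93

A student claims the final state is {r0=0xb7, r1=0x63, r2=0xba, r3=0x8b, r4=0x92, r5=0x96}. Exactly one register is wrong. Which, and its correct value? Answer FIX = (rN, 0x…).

FIX = (r5, 0x6b)

0: ✓ CMP  NZCV=1000
1: · SUBCS
2: ✓ ADDLS  r5←0x55
3: ✓ MOVNE  r5←0x06
4: ✓ CMP  NZCV=0010
5: ✓ SUBVC  r5←0x6b
6: ✓ MOVPL  r3←0x8b
7: ✓ SUBGE  r0←0xb7
8: ✓ CMP  NZCV=1000
9: ✓ ADDLS  r4←0x92
10: · MOVGE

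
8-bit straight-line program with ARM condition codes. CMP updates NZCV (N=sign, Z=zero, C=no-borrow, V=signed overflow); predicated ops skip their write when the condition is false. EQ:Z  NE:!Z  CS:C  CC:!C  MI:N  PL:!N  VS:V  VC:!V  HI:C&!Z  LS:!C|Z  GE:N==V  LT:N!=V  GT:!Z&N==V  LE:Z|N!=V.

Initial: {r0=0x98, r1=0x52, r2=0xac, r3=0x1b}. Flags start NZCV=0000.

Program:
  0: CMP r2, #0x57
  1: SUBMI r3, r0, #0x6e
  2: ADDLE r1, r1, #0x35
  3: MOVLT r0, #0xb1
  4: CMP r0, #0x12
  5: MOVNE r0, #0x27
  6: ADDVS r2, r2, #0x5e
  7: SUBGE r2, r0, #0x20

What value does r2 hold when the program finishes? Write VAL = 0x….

VAL = 0xac

0: ✓ CMP  NZCV=0011
1: · SUBMI
2: ✓ ADDLE  r1←0x87
3: ✓ MOVLT  r0←0xb1
4: ✓ CMP  NZCV=1010
5: ✓ MOVNE  r0←0x27
6: · ADDVS
7: · SUBGE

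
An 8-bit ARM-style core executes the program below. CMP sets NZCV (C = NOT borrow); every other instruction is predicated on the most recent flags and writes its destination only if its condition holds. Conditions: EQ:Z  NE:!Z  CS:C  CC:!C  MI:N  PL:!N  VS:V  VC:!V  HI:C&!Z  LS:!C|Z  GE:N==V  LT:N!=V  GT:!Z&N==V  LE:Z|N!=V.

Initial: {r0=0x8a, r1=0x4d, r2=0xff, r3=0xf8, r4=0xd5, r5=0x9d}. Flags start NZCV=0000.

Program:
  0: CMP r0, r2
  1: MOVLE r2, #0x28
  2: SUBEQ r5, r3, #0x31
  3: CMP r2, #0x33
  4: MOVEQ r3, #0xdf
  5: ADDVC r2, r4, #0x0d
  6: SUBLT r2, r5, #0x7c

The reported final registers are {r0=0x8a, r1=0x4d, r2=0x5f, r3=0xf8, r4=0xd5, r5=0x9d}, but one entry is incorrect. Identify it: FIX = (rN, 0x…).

[0] flags=1000 → (cmp)
[1] flags=1000 LE?T → r2=0x28
[2] flags=1000 EQ?F → skip
[3] flags=1000 → (cmp)
[4] flags=1000 EQ?F → skip
[5] flags=1000 VC?T → r2=0xe2
[6] flags=1000 LT?T → r2=0x21

FIX = (r2, 0x21)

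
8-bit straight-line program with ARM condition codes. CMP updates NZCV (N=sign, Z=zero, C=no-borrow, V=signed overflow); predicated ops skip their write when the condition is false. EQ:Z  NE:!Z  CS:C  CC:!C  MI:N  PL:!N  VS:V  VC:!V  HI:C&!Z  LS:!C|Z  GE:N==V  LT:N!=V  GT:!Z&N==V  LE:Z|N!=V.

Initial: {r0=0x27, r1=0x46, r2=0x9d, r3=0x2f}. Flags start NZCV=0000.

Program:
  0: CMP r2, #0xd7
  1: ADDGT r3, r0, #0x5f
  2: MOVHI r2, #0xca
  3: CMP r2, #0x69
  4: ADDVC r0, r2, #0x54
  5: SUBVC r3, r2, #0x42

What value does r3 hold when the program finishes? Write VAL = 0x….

VAL = 0x2f

[0] flags=1000 → (cmp)
[1] flags=1000 GT?F → skip
[2] flags=1000 HI?F → skip
[3] flags=0011 → (cmp)
[4] flags=0011 VC?F → skip
[5] flags=0011 VC?F → skip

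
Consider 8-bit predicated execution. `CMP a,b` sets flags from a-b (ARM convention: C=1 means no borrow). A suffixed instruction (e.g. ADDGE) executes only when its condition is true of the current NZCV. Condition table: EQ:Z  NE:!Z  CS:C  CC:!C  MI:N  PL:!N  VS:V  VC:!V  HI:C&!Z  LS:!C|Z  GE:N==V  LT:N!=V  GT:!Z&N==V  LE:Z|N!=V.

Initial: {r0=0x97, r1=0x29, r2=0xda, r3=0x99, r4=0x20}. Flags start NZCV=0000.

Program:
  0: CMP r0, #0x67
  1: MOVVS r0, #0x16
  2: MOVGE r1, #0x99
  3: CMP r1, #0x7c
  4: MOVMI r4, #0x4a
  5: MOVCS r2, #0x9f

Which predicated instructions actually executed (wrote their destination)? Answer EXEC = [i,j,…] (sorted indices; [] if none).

EXEC = [1,4]

0: ✓ CMP  NZCV=0011
1: ✓ MOVVS  r0←0x16
2: · MOVGE
3: ✓ CMP  NZCV=1000
4: ✓ MOVMI  r4←0x4a
5: · MOVCS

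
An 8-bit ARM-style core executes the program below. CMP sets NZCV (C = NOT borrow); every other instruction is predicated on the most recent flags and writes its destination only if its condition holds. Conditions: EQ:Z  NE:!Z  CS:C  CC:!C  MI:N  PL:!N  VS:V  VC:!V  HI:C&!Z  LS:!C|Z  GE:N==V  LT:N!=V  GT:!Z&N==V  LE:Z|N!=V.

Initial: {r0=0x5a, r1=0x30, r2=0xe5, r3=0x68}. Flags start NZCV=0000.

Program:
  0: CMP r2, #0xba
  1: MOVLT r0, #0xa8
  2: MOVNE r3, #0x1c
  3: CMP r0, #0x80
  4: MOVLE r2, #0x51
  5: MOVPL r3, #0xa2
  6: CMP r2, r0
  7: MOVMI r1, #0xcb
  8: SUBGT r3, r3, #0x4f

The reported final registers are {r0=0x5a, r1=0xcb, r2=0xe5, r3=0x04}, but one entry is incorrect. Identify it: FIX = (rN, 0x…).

FIX = (r3, 0x1c)

[0] flags=0010 → (cmp)
[1] flags=0010 LT?F → skip
[2] flags=0010 NE?T → r3=0x1c
[3] flags=1001 → (cmp)
[4] flags=1001 LE?F → skip
[5] flags=1001 PL?F → skip
[6] flags=1010 → (cmp)
[7] flags=1010 MI?T → r1=0xcb
[8] flags=1010 GT?F → skip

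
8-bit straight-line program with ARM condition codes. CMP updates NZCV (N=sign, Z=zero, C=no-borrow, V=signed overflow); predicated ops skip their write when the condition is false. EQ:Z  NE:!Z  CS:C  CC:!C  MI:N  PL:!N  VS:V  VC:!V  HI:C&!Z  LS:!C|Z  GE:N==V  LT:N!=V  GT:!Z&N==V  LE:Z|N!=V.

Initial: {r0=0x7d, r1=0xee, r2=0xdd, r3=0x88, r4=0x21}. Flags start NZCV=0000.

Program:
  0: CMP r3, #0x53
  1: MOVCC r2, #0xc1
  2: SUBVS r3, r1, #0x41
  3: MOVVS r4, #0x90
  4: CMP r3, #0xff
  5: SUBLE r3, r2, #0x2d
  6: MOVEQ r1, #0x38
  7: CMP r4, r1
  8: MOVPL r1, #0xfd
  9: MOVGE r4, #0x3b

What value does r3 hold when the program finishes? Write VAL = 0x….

[0] flags=0011 → (cmp)
[1] flags=0011 CC?F → skip
[2] flags=0011 VS?T → r3=0xad
[3] flags=0011 VS?T → r4=0x90
[4] flags=1000 → (cmp)
[5] flags=1000 LE?T → r3=0xb0
[6] flags=1000 EQ?F → skip
[7] flags=1000 → (cmp)
[8] flags=1000 PL?F → skip
[9] flags=1000 GE?F → skip

VAL = 0xb0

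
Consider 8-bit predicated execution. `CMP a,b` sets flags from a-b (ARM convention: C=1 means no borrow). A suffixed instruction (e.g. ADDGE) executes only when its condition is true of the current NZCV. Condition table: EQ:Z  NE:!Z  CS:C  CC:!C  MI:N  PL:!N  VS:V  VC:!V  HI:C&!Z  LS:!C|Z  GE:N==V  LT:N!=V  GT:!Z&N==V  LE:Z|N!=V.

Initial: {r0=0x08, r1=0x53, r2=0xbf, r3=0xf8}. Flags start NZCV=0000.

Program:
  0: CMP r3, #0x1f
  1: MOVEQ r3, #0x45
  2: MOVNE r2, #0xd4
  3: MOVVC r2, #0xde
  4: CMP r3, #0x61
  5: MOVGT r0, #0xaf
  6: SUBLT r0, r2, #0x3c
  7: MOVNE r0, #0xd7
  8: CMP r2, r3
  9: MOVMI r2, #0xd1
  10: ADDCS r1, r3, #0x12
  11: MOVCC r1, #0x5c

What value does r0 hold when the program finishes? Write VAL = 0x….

0: ✓ CMP  NZCV=1010
1: · MOVEQ
2: ✓ MOVNE  r2←0xd4
3: ✓ MOVVC  r2←0xde
4: ✓ CMP  NZCV=1010
5: · MOVGT
6: ✓ SUBLT  r0←0xa2
7: ✓ MOVNE  r0←0xd7
8: ✓ CMP  NZCV=1000
9: ✓ MOVMI  r2←0xd1
10: · ADDCS
11: ✓ MOVCC  r1←0x5c

VAL = 0xd7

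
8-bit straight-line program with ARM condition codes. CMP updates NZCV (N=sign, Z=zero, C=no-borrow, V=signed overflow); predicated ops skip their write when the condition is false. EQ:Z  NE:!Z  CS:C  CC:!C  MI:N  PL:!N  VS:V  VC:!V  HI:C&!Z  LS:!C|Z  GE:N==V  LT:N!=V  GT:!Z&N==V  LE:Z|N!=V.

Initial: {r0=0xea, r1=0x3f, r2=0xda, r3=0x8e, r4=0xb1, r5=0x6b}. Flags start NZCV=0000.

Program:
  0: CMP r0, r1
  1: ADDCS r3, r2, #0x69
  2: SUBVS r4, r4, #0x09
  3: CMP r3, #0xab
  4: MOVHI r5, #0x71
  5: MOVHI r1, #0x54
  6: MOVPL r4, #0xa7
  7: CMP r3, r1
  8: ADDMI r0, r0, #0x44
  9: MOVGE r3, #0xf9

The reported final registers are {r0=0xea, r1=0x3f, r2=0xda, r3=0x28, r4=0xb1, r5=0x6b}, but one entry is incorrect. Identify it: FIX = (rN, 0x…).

FIX = (r3, 0xf9)

[0] flags=1010 → (cmp)
[1] flags=1010 CS?T → r3=0x43
[2] flags=1010 VS?F → skip
[3] flags=1001 → (cmp)
[4] flags=1001 HI?F → skip
[5] flags=1001 HI?F → skip
[6] flags=1001 PL?F → skip
[7] flags=0010 → (cmp)
[8] flags=0010 MI?F → skip
[9] flags=0010 GE?T → r3=0xf9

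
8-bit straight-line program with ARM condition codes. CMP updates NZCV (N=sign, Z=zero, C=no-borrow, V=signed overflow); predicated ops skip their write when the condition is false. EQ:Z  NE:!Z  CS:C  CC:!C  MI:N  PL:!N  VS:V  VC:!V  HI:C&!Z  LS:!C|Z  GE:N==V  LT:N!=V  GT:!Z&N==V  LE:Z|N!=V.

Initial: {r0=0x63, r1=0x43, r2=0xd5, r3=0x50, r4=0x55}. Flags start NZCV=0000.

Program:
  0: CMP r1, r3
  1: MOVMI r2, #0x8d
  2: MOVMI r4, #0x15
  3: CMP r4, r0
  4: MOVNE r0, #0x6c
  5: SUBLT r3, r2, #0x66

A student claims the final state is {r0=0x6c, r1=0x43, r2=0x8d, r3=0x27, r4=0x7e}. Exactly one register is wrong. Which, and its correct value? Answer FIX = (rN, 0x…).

FIX = (r4, 0x15)

[0] flags=1000 → (cmp)
[1] flags=1000 MI?T → r2=0x8d
[2] flags=1000 MI?T → r4=0x15
[3] flags=1000 → (cmp)
[4] flags=1000 NE?T → r0=0x6c
[5] flags=1000 LT?T → r3=0x27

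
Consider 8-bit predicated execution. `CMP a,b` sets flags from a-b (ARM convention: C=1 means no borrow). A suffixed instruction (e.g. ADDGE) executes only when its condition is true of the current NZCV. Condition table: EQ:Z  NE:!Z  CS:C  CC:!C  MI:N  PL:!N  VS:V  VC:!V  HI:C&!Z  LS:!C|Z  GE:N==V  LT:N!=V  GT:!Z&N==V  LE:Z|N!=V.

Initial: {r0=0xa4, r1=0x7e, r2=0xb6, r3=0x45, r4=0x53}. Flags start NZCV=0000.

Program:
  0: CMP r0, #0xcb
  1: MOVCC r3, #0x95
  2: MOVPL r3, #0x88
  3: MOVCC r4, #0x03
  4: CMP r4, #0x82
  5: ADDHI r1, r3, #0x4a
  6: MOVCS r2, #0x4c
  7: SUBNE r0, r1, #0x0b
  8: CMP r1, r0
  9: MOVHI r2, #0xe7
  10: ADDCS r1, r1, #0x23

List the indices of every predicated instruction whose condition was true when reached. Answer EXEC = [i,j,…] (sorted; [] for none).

EXEC = [1,3,7,9,10]

[0] flags=1000 → (cmp)
[1] flags=1000 CC?T → r3=0x95
[2] flags=1000 PL?F → skip
[3] flags=1000 CC?T → r4=0x03
[4] flags=1001 → (cmp)
[5] flags=1001 HI?F → skip
[6] flags=1001 CS?F → skip
[7] flags=1001 NE?T → r0=0x73
[8] flags=0010 → (cmp)
[9] flags=0010 HI?T → r2=0xe7
[10] flags=0010 CS?T → r1=0xa1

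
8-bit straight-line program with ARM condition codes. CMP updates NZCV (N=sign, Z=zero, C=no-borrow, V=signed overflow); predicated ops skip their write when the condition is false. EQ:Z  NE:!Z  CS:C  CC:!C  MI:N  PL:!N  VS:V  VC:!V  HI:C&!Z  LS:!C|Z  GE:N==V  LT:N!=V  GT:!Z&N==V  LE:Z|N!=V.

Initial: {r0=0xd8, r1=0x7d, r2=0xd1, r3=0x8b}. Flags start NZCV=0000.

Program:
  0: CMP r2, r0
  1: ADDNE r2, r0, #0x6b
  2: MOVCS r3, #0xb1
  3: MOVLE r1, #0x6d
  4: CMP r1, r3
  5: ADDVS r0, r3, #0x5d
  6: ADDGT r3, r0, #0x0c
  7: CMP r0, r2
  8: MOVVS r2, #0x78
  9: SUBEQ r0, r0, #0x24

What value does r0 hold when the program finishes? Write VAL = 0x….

0: ✓ CMP  NZCV=1000
1: ✓ ADDNE  r2←0x43
2: · MOVCS
3: ✓ MOVLE  r1←0x6d
4: ✓ CMP  NZCV=1001
5: ✓ ADDVS  r0←0xe8
6: ✓ ADDGT  r3←0xf4
7: ✓ CMP  NZCV=1010
8: · MOVVS
9: · SUBEQ

VAL = 0xe8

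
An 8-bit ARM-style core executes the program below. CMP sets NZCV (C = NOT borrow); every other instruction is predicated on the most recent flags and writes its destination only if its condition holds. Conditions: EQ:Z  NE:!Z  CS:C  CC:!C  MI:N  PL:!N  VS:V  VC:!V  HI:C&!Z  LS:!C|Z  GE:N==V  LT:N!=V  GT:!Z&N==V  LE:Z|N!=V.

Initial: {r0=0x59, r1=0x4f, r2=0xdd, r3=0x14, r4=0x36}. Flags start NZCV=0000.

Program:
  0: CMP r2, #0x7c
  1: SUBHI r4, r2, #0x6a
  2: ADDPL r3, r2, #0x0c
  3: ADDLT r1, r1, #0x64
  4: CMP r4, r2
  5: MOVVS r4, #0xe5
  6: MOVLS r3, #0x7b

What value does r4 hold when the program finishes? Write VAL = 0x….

VAL = 0xe5

0: ✓ CMP  NZCV=0011
1: ✓ SUBHI  r4←0x73
2: ✓ ADDPL  r3←0xe9
3: ✓ ADDLT  r1←0xb3
4: ✓ CMP  NZCV=1001
5: ✓ MOVVS  r4←0xe5
6: ✓ MOVLS  r3←0x7b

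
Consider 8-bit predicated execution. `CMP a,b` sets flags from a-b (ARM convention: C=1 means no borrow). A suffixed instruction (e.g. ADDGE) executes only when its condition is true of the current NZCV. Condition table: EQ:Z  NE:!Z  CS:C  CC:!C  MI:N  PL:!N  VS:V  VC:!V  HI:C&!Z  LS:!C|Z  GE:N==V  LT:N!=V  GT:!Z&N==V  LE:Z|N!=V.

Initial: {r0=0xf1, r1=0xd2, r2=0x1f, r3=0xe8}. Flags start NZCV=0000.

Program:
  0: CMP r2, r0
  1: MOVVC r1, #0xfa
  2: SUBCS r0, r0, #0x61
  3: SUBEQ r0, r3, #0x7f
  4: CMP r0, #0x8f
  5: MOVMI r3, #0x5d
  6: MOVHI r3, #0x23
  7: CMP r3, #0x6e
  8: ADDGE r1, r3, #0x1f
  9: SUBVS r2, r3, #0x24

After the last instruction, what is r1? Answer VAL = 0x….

0: ✓ CMP  NZCV=0000
1: ✓ MOVVC  r1←0xfa
2: · SUBCS
3: · SUBEQ
4: ✓ CMP  NZCV=0010
5: · MOVMI
6: ✓ MOVHI  r3←0x23
7: ✓ CMP  NZCV=1000
8: · ADDGE
9: · SUBVS

VAL = 0xfa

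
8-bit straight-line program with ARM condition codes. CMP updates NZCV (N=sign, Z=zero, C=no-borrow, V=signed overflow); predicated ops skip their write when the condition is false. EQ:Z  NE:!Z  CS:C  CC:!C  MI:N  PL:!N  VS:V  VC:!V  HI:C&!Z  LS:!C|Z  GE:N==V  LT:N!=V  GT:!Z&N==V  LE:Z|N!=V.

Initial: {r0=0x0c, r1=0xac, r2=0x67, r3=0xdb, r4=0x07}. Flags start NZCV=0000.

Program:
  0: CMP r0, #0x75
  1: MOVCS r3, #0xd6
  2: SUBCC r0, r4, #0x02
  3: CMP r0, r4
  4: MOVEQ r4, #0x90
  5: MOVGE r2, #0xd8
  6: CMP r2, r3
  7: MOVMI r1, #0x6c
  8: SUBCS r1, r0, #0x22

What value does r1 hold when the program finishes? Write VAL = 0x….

[0] flags=1000 → (cmp)
[1] flags=1000 CS?F → skip
[2] flags=1000 CC?T → r0=0x05
[3] flags=1000 → (cmp)
[4] flags=1000 EQ?F → skip
[5] flags=1000 GE?F → skip
[6] flags=1001 → (cmp)
[7] flags=1001 MI?T → r1=0x6c
[8] flags=1001 CS?F → skip

VAL = 0x6c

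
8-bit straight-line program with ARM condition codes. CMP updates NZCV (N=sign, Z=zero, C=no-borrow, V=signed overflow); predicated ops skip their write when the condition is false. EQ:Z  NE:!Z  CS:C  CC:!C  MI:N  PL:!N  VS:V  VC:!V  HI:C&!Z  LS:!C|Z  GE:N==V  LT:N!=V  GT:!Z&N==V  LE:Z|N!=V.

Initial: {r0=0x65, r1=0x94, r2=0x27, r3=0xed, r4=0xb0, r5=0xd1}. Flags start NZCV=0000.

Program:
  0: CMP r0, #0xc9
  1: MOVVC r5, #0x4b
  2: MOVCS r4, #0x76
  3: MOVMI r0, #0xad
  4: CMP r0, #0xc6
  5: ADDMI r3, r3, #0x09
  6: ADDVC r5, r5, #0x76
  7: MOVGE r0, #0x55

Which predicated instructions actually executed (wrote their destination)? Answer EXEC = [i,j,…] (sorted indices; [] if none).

EXEC = [3,5,6]

[0] flags=1001 → (cmp)
[1] flags=1001 VC?F → skip
[2] flags=1001 CS?F → skip
[3] flags=1001 MI?T → r0=0xad
[4] flags=1000 → (cmp)
[5] flags=1000 MI?T → r3=0xf6
[6] flags=1000 VC?T → r5=0x47
[7] flags=1000 GE?F → skip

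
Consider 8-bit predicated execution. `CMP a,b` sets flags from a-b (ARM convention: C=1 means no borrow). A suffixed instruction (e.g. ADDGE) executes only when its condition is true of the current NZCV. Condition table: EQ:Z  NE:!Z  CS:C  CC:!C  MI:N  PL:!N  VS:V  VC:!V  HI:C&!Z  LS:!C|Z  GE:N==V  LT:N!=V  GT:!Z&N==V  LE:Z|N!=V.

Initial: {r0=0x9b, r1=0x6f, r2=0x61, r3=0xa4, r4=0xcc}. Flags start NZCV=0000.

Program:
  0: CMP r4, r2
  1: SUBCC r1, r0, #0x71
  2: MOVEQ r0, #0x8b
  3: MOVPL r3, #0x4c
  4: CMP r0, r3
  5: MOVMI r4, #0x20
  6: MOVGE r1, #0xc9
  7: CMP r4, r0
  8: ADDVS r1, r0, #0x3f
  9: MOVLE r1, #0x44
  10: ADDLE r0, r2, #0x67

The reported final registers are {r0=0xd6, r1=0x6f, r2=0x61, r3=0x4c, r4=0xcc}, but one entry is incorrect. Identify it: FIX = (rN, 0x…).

[0] flags=0011 → (cmp)
[1] flags=0011 CC?F → skip
[2] flags=0011 EQ?F → skip
[3] flags=0011 PL?T → r3=0x4c
[4] flags=0011 → (cmp)
[5] flags=0011 MI?F → skip
[6] flags=0011 GE?F → skip
[7] flags=0010 → (cmp)
[8] flags=0010 VS?F → skip
[9] flags=0010 LE?F → skip
[10] flags=0010 LE?F → skip

FIX = (r0, 0x9b)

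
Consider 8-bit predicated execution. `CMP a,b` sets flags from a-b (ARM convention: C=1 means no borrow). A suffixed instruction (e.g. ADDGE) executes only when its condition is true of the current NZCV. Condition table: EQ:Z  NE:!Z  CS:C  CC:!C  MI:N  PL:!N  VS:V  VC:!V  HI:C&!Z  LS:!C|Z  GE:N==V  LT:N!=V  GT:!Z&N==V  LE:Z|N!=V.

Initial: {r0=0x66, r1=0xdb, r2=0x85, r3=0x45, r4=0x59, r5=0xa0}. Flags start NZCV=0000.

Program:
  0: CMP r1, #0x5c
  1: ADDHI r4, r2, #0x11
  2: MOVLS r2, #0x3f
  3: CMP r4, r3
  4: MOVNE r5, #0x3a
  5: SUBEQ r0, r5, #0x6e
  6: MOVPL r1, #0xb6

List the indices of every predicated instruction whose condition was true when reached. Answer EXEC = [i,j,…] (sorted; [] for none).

EXEC = [1,4,6]

0: ✓ CMP  NZCV=0011
1: ✓ ADDHI  r4←0x96
2: · MOVLS
3: ✓ CMP  NZCV=0011
4: ✓ MOVNE  r5←0x3a
5: · SUBEQ
6: ✓ MOVPL  r1←0xb6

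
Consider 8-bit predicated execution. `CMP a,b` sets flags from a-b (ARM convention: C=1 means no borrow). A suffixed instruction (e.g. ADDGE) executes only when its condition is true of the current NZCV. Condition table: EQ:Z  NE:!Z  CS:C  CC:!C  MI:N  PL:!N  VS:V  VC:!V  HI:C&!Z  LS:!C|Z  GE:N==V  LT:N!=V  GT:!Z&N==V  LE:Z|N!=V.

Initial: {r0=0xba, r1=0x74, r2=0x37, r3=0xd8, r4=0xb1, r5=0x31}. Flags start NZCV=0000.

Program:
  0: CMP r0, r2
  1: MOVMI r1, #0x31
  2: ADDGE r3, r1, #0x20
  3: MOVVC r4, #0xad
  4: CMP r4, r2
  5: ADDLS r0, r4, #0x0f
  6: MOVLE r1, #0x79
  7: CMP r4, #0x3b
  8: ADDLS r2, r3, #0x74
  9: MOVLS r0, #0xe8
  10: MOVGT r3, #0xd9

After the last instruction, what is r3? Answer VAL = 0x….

VAL = 0xd8

0: ✓ CMP  NZCV=1010
1: ✓ MOVMI  r1←0x31
2: · ADDGE
3: ✓ MOVVC  r4←0xad
4: ✓ CMP  NZCV=0011
5: · ADDLS
6: ✓ MOVLE  r1←0x79
7: ✓ CMP  NZCV=0011
8: · ADDLS
9: · MOVLS
10: · MOVGT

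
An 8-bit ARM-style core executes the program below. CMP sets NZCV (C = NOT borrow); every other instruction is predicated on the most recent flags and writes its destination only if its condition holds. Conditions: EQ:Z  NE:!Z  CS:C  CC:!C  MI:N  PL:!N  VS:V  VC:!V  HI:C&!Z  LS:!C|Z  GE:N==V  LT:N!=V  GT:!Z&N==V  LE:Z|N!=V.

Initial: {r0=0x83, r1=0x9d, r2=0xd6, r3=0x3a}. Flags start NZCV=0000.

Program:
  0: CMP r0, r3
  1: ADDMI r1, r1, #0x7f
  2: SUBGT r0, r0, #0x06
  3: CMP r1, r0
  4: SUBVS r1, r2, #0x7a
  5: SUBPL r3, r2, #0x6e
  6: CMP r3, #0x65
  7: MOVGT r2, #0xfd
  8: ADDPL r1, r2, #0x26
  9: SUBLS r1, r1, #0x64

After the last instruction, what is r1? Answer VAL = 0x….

[0] flags=0011 → (cmp)
[1] flags=0011 MI?F → skip
[2] flags=0011 GT?F → skip
[3] flags=0010 → (cmp)
[4] flags=0010 VS?F → skip
[5] flags=0010 PL?T → r3=0x68
[6] flags=0010 → (cmp)
[7] flags=0010 GT?T → r2=0xfd
[8] flags=0010 PL?T → r1=0x23
[9] flags=0010 LS?F → skip

VAL = 0x23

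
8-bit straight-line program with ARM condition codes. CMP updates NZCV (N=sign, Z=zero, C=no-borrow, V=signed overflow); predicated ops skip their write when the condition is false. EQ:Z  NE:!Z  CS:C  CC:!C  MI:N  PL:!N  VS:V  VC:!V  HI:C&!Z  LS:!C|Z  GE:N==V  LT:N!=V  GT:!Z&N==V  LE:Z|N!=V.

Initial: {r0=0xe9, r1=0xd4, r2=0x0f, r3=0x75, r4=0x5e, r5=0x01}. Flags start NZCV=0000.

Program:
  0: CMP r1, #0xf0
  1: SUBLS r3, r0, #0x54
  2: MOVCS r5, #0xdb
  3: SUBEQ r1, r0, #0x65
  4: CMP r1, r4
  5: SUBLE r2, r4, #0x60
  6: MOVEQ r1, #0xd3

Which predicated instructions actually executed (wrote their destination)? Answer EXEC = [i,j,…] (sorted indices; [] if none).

[0] flags=1000 → (cmp)
[1] flags=1000 LS?T → r3=0x95
[2] flags=1000 CS?F → skip
[3] flags=1000 EQ?F → skip
[4] flags=0011 → (cmp)
[5] flags=0011 LE?T → r2=0xfe
[6] flags=0011 EQ?F → skip

EXEC = [1,5]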